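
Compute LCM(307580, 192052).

2109691220

307580 = 2² · 5 · 7 · 13³; 192052 = 2² · 7 · 19³
max exponents: 2² · 5 · 7 · 13³ · 19³ = 2109691220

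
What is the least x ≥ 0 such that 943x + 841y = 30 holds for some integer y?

Reduce mod 841: 943x ≡ 30 (mod 841). With g = gcd(943, 841) = 1 dividing 30, divide through: 943x ≡ 30 (mod 841).
Since gcd(943, 841) = 1, x ≡ 30·(943)⁻¹ ≡ 495 (mod 841). Smallest non-negative: 495.

495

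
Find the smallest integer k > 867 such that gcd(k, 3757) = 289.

1156

gcd(k, 3757) = 289 forces 289 | k; write k = 289s. Then gcd(289s, 289·13) = 289·gcd(s, 13), so need gcd(s, 13) = 1.
289s > 867 gives s ≥ 4. The least s ≥ 4 coprime to 13 is 4, so k = 289·4 = 1156.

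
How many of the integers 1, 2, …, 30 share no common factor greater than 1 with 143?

26

Prime factors of 143: 11, 13. Count integers ≤ 30 divisible by none of them.
By inclusion–exclusion: 30 − ⌊30/11⌋ − ⌊30/13⌋ + ⌊30/143⌋ = 26.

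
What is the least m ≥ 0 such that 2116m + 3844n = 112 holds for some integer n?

Euclid: 3844 = 1·2116 + 1728; 2116 = 1·1728 + 388; 1728 = 4·388 + 176; 388 = 2·176 + 36; 176 = 4·36 + 32; 36 = 1·32 + 4; 32 = 8·4 + 0 → gcd = 4; 112 = 4·28.
Back-substitution yields 2116·(109) + 3844·(-60) = 4, so one solution is m = 109·28 = 3052, n = -60·28 = -1680.
Solutions in m differ by 3844/4 = 961; the one in [0, 961) is 3052 mod 961 = 169.

169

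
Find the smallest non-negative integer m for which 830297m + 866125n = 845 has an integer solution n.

2635

gcd(830297, 866125) = 169 (Euclid: 866125 = 1·830297 + 35828; 830297 = 23·35828 + 6253; 35828 = 5·6253 + 4563; 6253 = 1·4563 + 1690; 4563 = 2·1690 + 1183; 1690 = 1·1183 + 507; 1183 = 2·507 + 169; 507 = 3·169 + 0), and 169 | 845.
Extended Euclid: 830297·(-1523) + 866125·(1460) = 169. Scale by 5: m₀ = -7615.
General solution m = m₀ + 5125t; reducing mod 5125 gives m = 2635 (and n = -2526).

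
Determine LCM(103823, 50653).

5258946419

gcd first: 103823 = 2·50653 + 2517; 50653 = 20·2517 + 313; 2517 = 8·313 + 13; 313 = 24·13 + 1; 13 = 13·1 + 0 → gcd = 1
lcm = 103823·50653/gcd = 5258946419/1 = 5258946419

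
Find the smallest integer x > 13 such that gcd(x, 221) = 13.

gcd(x, 221) = 13 forces 13 | x; write x = 13s. Then gcd(13s, 13·17) = 13·gcd(s, 17), so need gcd(s, 17) = 1.
13s > 13 gives s ≥ 2. The least s ≥ 2 coprime to 17 is 2, so x = 13·2 = 26.

26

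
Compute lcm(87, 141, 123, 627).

35038641

lcm(87, 141) = 87·141/gcd = 12267/3 = 4089
lcm(4089, 123) = 4089·123/gcd = 502947/3 = 167649
lcm(167649, 627) = 167649·627/gcd = 105115923/3 = 35038641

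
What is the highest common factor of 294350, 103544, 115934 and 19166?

14

294350 = 2 · 5² · 7 · 29²; 103544 = 2³ · 7 · 43²; 115934 = 2 · 7³ · 13²; 19166 = 2 · 7 · 37²
gcd takes min exponent of each prime: 2 · 7 = 14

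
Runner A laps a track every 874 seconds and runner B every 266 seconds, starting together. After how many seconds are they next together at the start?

6118

gcd first: 874 = 3·266 + 76; 266 = 3·76 + 38; 76 = 2·38 + 0 → gcd = 38
lcm = 874·266/gcd = 232484/38 = 6118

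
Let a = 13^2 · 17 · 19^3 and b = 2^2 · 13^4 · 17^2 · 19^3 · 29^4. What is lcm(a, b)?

160171055593099564

max exponent per prime: 2^2 · 13^4 · 17^2 · 19^3 · 29^4 = 160171055593099564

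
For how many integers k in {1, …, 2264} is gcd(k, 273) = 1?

1194

273 = 3·7·13. Inclusion–exclusion on these primes:
2264 − ⌊2264/3⌋ − ⌊2264/7⌋ − ⌊2264/13⌋ + ⌊2264/21⌋ + ⌊2264/39⌋ + ⌊2264/91⌋ − ⌊2264/273⌋ = 1194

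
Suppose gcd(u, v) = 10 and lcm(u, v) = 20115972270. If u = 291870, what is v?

Using uv = gcd(u,v)·lcm(u,v) = 10·20115972270 = 201159722700, we get v = 201159722700/291870 = 689210.

689210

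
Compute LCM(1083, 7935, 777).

lcm(1083, 7935) = 1083·7935/gcd = 8593605/3 = 2864535
lcm(2864535, 777) = 2864535·777/gcd = 2225743695/3 = 741914565

741914565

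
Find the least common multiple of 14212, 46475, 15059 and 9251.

69132355735300

14212 = 2² · 11 · 17 · 19; 46475 = 5² · 11 · 13²; 15059 = 11 · 37²; 9251 = 11 · 29²
lcm takes max exponent of each prime: 2² · 5² · 11 · 13² · 17 · 19 · 29² · 37² = 69132355735300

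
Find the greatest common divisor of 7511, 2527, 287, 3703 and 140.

7

7511 = 7 · 29 · 37; 2527 = 7 · 19²; 287 = 7 · 41; 3703 = 7 · 23²; 140 = 2² · 5 · 7
gcd takes min exponent of each prime: 7 = 7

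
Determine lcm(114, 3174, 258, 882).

114 = 2 · 3 · 19; 3174 = 2 · 3 · 23²; 258 = 2 · 3 · 43; 882 = 2 · 3² · 7²
lcm takes max exponent of each prime: 2 · 3² · 7² · 19 · 23² · 43 = 381194226

381194226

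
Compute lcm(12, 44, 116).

3828

12 = 2² · 3; 44 = 2² · 11; 116 = 2² · 29
lcm takes max exponent of each prime: 2² · 3 · 11 · 29 = 3828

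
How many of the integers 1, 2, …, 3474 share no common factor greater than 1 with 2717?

Prime factors of 2717: 11, 13, 19. Count integers ≤ 3474 divisible by none of them.
By inclusion–exclusion: 3474 − ⌊3474/11⌋ − ⌊3474/13⌋ − ⌊3474/19⌋ + ⌊3474/143⌋ + ⌊3474/209⌋ + ⌊3474/247⌋ − ⌊3474/2717⌋ = 2763.

2763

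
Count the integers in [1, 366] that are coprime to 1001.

1001 = 7·11·13. Inclusion–exclusion on these primes:
366 − ⌊366/7⌋ − ⌊366/11⌋ − ⌊366/13⌋ + ⌊366/77⌋ + ⌊366/91⌋ + ⌊366/143⌋ − ⌊366/1001⌋ = 263

263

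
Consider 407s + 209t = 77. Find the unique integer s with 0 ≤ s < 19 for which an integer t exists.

12

Reduce mod 209: 407s ≡ 77 (mod 209). With g = gcd(407, 209) = 11 dividing 77, divide through: 37s ≡ 7 (mod 19).
Since gcd(37, 19) = 1, s ≡ 7·(37)⁻¹ ≡ 12 (mod 19). Smallest non-negative: 12.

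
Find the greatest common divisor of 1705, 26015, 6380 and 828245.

1705 = 5 · 11 · 31; 26015 = 5 · 11² · 43; 6380 = 2² · 5 · 11 · 29; 828245 = 5 · 11² · 37²
gcd takes min exponent of each prime: 5 · 11 = 55

55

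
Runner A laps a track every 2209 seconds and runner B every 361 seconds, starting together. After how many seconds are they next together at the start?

2209 = 47²; 361 = 19²
max exponents: 19² · 47² = 797449

797449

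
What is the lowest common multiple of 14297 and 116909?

98320469

gcd first: 116909 = 8·14297 + 2533; 14297 = 5·2533 + 1632; 2533 = 1·1632 + 901; 1632 = 1·901 + 731; 901 = 1·731 + 170; 731 = 4·170 + 51; 170 = 3·51 + 17; 51 = 3·17 + 0 → gcd = 17
lcm = 14297·116909/gcd = 1671447973/17 = 98320469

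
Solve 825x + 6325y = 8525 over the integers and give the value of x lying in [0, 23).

18

Euclid: 6325 = 7·825 + 550; 825 = 1·550 + 275; 550 = 2·275 + 0 → gcd = 275; 8525 = 275·31.
Back-substitution yields 825·(8) + 6325·(-1) = 275, so one solution is x = 8·31 = 248, y = -1·31 = -31.
Solutions in x differ by 6325/275 = 23; the one in [0, 23) is 248 mod 23 = 18.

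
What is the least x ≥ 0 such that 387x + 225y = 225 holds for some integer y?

Euclid: 387 = 1·225 + 162; 225 = 1·162 + 63; 162 = 2·63 + 36; 63 = 1·36 + 27; 36 = 1·27 + 9; 27 = 3·9 + 0 → gcd = 9; 225 = 9·25.
Back-substitution yields 387·(7) + 225·(-12) = 9, so one solution is x = 7·25 = 175, y = -12·25 = -300.
Solutions in x differ by 225/9 = 25; the one in [0, 25) is 175 mod 25 = 0.

0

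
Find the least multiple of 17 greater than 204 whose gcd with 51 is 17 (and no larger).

gcd(x, 51) = 17 forces 17 | x; write x = 17s. Then gcd(17s, 17·3) = 17·gcd(s, 3), so need gcd(s, 3) = 1.
17s > 204 gives s ≥ 13. The least s ≥ 13 coprime to 3 is 13, so x = 17·13 = 221.

221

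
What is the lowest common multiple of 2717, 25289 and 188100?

295881300

2717 = 11 · 13 · 19; 25289 = 11³ · 19; 188100 = 2² · 3² · 5² · 11 · 19
lcm takes max exponent of each prime: 2² · 3² · 5² · 11³ · 13 · 19 = 295881300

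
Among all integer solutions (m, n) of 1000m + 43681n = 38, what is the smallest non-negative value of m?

26296

gcd(1000, 43681) = 1 (Euclid: 43681 = 43·1000 + 681; 1000 = 1·681 + 319; 681 = 2·319 + 43; 319 = 7·43 + 18; 43 = 2·18 + 7; 18 = 2·7 + 4; 7 = 1·4 + 3; 4 = 1·3 + 1; 3 = 3·1 + 0), and 1 | 38.
Extended Euclid: 1000·(12187) + 43681·(-279) = 1. Scale by 38: m₀ = 463106.
General solution m = m₀ + 43681t; reducing mod 43681 gives m = 26296 (and n = -602).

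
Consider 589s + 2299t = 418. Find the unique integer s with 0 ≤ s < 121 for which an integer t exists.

gcd(589, 2299) = 19 (Euclid: 2299 = 3·589 + 532; 589 = 1·532 + 57; 532 = 9·57 + 19; 57 = 3·19 + 0), and 19 | 418.
Extended Euclid: 589·(-39) + 2299·(10) = 19. Scale by 22: s₀ = -858.
General solution s = s₀ + 121k; reducing mod 121 gives s = 110 (and t = -28).

110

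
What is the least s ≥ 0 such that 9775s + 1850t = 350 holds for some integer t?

50

Reduce mod 1850: 9775s ≡ 350 (mod 1850). With g = gcd(9775, 1850) = 25 dividing 350, divide through: 391s ≡ 14 (mod 74).
Since gcd(391, 74) = 1, s ≡ 14·(391)⁻¹ ≡ 50 (mod 74). Smallest non-negative: 50.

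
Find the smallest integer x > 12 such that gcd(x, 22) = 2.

14

22 = 2·11. Any x with gcd(x, 22) = 2 is a multiple of 2, say 2s, with s coprime to 11.
Need s > 12/2, so s ≥ 7. First s ≥ 7 with gcd(s, 11) = 1 is s = 7. Thus x = 2·7 = 14.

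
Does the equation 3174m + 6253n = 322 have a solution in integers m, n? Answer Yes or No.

gcd(3174, 6253): 6253 = 1·3174 + 3079; 3174 = 1·3079 + 95; 3079 = 32·95 + 39; 95 = 2·39 + 17; 39 = 2·17 + 5; 17 = 3·5 + 2; 5 = 2·2 + 1; 2 = 2·1 + 0 → 1
1 divides 322, so a solution exists.

Yes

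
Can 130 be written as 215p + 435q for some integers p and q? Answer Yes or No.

Yes

By Bézout, 215p + 435q = 130 has integer solutions iff gcd(215, 435) | 130.
Euclid: 435 = 2·215 + 5; 215 = 43·5 + 0. gcd = 5; 130 mod 5 = 0. Yes.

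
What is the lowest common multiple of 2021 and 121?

244541

2021 = 43 · 47; 121 = 11²
max exponents: 11² · 43 · 47 = 244541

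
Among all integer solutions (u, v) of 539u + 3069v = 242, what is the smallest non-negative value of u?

gcd(539, 3069) = 11 (Euclid: 3069 = 5·539 + 374; 539 = 1·374 + 165; 374 = 2·165 + 44; 165 = 3·44 + 33; 44 = 1·33 + 11; 33 = 3·11 + 0), and 11 | 242.
Extended Euclid: 539·(-74) + 3069·(13) = 11. Scale by 22: u₀ = -1628.
General solution u = u₀ + 279t; reducing mod 279 gives u = 46 (and v = -8).

46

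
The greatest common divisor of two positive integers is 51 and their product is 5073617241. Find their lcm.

For any two positive integers, gcd × lcm equals their product. Hence lcm = 5073617241 / 51 = 99482691.

99482691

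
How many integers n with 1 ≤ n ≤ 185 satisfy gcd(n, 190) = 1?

Prime factors of 190: 2, 5, 19. Count integers ≤ 185 divisible by none of them.
By inclusion–exclusion: 185 − ⌊185/2⌋ − ⌊185/5⌋ − ⌊185/19⌋ + ⌊185/10⌋ + ⌊185/38⌋ + ⌊185/95⌋ − ⌊185/190⌋ = 70.

70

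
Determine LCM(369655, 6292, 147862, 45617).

42879980

lcm(369655, 6292) = 369655·6292/gcd = 2325869260/1573 = 1478620
lcm(1478620, 147862) = 1478620·147862/gcd = 218631710440/147862 = 1478620
lcm(1478620, 45617) = 1478620·45617/gcd = 67450208540/1573 = 42879980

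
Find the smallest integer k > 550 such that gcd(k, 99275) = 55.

Multiples of 55 above 550: 55·11, 55·12, … . Need the cofactor coprime to 99275/55 = 1805.
Checking s = 11, 12, … the first with gcd(s, 1805) = 1 is s = 11, giving 605.

605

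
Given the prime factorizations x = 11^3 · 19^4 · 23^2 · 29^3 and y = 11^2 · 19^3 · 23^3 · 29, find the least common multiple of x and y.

max exponent per prime: 11^3 · 19^4 · 23^3 · 29^3 = 51471871701072713

51471871701072713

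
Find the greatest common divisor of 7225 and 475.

Euclid: 7225 = 15·475 + 100; 475 = 4·100 + 75; 100 = 1·75 + 25; 75 = 3·25 + 0. Last nonzero remainder: 25.

25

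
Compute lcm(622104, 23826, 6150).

2532134358600

622104 = 2³ · 3 · 7² · 23²; 23826 = 2 · 3 · 11 · 19²; 6150 = 2 · 3 · 5² · 41
lcm takes max exponent of each prime: 2³ · 3 · 5² · 7² · 11 · 19² · 23² · 41 = 2532134358600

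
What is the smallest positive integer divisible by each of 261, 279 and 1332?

1197468

261 = 3² · 29; 279 = 3² · 31; 1332 = 2² · 3² · 37
lcm takes max exponent of each prime: 2² · 3² · 29 · 31 · 37 = 1197468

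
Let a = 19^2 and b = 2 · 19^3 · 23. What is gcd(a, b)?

min exponent per shared prime: 19^2 = 361

361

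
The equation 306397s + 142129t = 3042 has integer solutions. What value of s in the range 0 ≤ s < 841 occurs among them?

Reduce mod 142129: 306397s ≡ 3042 (mod 142129). With g = gcd(306397, 142129) = 169 dividing 3042, divide through: 1813s ≡ 18 (mod 841).
Since gcd(1813, 841) = 1, s ≡ 18·(1813)⁻¹ ≡ 732 (mod 841). Smallest non-negative: 732.

732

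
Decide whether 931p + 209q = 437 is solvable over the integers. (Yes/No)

gcd(931, 209): 931 = 4·209 + 95; 209 = 2·95 + 19; 95 = 5·19 + 0 → 19
19 divides 437, so a solution exists.

Yes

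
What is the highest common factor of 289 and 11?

289 = 17²
11 = 11
Common: 1 = 1

1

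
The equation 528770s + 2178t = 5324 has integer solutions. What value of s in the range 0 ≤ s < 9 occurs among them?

7

Reduce mod 2178: 528770s ≡ 5324 (mod 2178). With g = gcd(528770, 2178) = 242 dividing 5324, divide through: 2185s ≡ 22 (mod 9).
Since gcd(2185, 9) = 1, s ≡ 22·(2185)⁻¹ ≡ 7 (mod 9). Smallest non-negative: 7.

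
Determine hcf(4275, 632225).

4275 = 3² · 5² · 19
632225 = 5² · 11³ · 19
Common: 5² · 19 = 475

475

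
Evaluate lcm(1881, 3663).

69597

gcd first: 3663 = 1·1881 + 1782; 1881 = 1·1782 + 99; 1782 = 18·99 + 0 → gcd = 99
lcm = 1881·3663/gcd = 6890103/99 = 69597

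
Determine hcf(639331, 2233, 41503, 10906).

gcd(639331, 2233): 639331 = 286·2233 + 693; 2233 = 3·693 + 154; 693 = 4·154 + 77; 154 = 2·77 + 0 → 77
gcd(77, 41503): 41503 = 539·77 + 0 → 77
gcd(77, 10906): 10906 = 141·77 + 49; 77 = 1·49 + 28; 49 = 1·28 + 21; 28 = 1·21 + 7; 21 = 3·7 + 0 → 7

7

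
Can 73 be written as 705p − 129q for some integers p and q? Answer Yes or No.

No

By Bézout, 705p − 129q = 73 has integer solutions iff gcd(705, 129) | 73.
Euclid: 705 = 5·129 + 60; 129 = 2·60 + 9; 60 = 6·9 + 6; 9 = 1·6 + 3; 6 = 2·3 + 0. gcd = 3; 73 mod 3 = 1. No.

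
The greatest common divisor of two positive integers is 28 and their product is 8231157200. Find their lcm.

293969900

gcd·lcm = product, so lcm = 8231157200/28 = 293969900.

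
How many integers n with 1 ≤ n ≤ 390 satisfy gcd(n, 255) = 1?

255 = 3·5·17. Inclusion–exclusion on these primes:
390 − ⌊390/3⌋ − ⌊390/5⌋ − ⌊390/17⌋ + ⌊390/15⌋ + ⌊390/51⌋ + ⌊390/85⌋ − ⌊390/255⌋ = 196

196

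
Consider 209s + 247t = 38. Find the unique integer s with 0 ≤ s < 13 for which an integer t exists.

12

Reduce mod 247: 209s ≡ 38 (mod 247). With g = gcd(209, 247) = 19 dividing 38, divide through: 11s ≡ 2 (mod 13).
Since gcd(11, 13) = 1, s ≡ 2·(11)⁻¹ ≡ 12 (mod 13). Smallest non-negative: 12.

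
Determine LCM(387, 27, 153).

387 = 3² · 43; 27 = 3³; 153 = 3² · 17
lcm takes max exponent of each prime: 3³ · 17 · 43 = 19737

19737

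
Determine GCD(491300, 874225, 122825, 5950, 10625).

425

gcd(491300, 874225): 874225 = 1·491300 + 382925; 491300 = 1·382925 + 108375; 382925 = 3·108375 + 57800; 108375 = 1·57800 + 50575; 57800 = 1·50575 + 7225; 50575 = 7·7225 + 0 → 7225
gcd(7225, 122825): 122825 = 17·7225 + 0 → 7225
gcd(7225, 5950): 7225 = 1·5950 + 1275; 5950 = 4·1275 + 850; 1275 = 1·850 + 425; 850 = 2·425 + 0 → 425
gcd(425, 10625): 10625 = 25·425 + 0 → 425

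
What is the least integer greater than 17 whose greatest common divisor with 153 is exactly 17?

Multiples of 17 above 17: 17·2, 17·3, … . Need the cofactor coprime to 153/17 = 9.
Checking s = 2, 3, … the first with gcd(s, 9) = 1 is s = 2, giving 34.

34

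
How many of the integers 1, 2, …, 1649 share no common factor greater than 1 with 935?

Prime factors of 935: 5, 11, 17. Count integers ≤ 1649 divisible by none of them.
By inclusion–exclusion: 1649 − ⌊1649/5⌋ − ⌊1649/11⌋ − ⌊1649/17⌋ + ⌊1649/55⌋ + ⌊1649/85⌋ + ⌊1649/187⌋ − ⌊1649/935⌋ = 1129.

1129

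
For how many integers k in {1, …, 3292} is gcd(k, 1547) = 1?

2451

1547 = 7·13·17. Inclusion–exclusion on these primes:
3292 − ⌊3292/7⌋ − ⌊3292/13⌋ − ⌊3292/17⌋ + ⌊3292/91⌋ + ⌊3292/119⌋ + ⌊3292/221⌋ − ⌊3292/1547⌋ = 2451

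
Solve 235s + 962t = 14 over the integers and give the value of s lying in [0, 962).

Euclid: 962 = 4·235 + 22; 235 = 10·22 + 15; 22 = 1·15 + 7; 15 = 2·7 + 1; 7 = 7·1 + 0 → gcd = 1; 14 = 1·14.
Back-substitution yields 235·(131) + 962·(-32) = 1, so one solution is s = 131·14 = 1834, t = -32·14 = -448.
Solutions in s differ by 962/1 = 962; the one in [0, 962) is 1834 mod 962 = 872.

872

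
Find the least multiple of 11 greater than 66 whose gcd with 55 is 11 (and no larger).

77

gcd(x, 55) = 11 forces 11 | x; write x = 11s. Then gcd(11s, 11·5) = 11·gcd(s, 5), so need gcd(s, 5) = 1.
11s > 66 gives s ≥ 7. The least s ≥ 7 coprime to 5 is 7, so x = 11·7 = 77.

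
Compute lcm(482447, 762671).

52564047991

482447 = 7 · 41³; 762671 = 7 · 13 · 17² · 29
max exponents: 7 · 13 · 17² · 29 · 41³ = 52564047991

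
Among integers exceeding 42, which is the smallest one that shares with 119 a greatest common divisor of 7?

119 = 7·17. Any a with gcd(a, 119) = 7 is a multiple of 7, say 7s, with s coprime to 17.
Need s > 42/7, so s ≥ 7. First s ≥ 7 with gcd(s, 17) = 1 is s = 7. Thus a = 7·7 = 49.

49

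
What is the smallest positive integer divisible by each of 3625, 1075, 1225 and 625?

lcm(3625, 1075) = 3625·1075/gcd = 3896875/25 = 155875
lcm(155875, 1225) = 155875·1225/gcd = 190946875/25 = 7637875
lcm(7637875, 625) = 7637875·625/gcd = 4773671875/125 = 38189375

38189375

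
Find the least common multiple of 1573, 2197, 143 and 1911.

1573 = 11² · 13; 2197 = 13³; 143 = 11 · 13; 1911 = 3 · 7² · 13
lcm takes max exponent of each prime: 3 · 7² · 11² · 13³ = 39078039

39078039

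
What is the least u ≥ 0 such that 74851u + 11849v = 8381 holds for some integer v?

18

gcd(74851, 11849) = 289 (Euclid: 74851 = 6·11849 + 3757; 11849 = 3·3757 + 578; 3757 = 6·578 + 289; 578 = 2·289 + 0), and 289 | 8381.
Extended Euclid: 74851·(19) + 11849·(-120) = 289. Scale by 29: u₀ = 551.
General solution u = u₀ + 41t; reducing mod 41 gives u = 18 (and v = -113).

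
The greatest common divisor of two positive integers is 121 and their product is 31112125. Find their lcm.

Since gcd(u,v)·lcm(u,v) = uv, lcm = 31112125/121 = 257125.

257125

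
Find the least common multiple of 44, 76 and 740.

154660

lcm(44, 76) = 44·76/gcd = 3344/4 = 836
lcm(836, 740) = 836·740/gcd = 618640/4 = 154660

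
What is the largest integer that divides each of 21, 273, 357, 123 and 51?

gcd(21, 273): 273 = 13·21 + 0 → 21
gcd(21, 357): 357 = 17·21 + 0 → 21
gcd(21, 123): 123 = 5·21 + 18; 21 = 1·18 + 3; 18 = 6·3 + 0 → 3
gcd(3, 51): 51 = 17·3 + 0 → 3

3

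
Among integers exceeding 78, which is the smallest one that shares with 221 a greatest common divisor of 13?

Multiples of 13 above 78: 13·7, 13·8, … . Need the cofactor coprime to 221/13 = 17.
Checking s = 7, 8, … the first with gcd(s, 17) = 1 is s = 7, giving 91.

91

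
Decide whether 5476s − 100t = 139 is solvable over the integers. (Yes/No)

No

gcd(5476, 100): 5476 = 54·100 + 76; 100 = 1·76 + 24; 76 = 3·24 + 4; 24 = 6·4 + 0 → 4
4 does not divide 139, so a solution does not exist.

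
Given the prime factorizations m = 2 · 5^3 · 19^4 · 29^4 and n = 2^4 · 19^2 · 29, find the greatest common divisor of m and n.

20938

min exponent per shared prime: 2 · 19^2 · 29 = 20938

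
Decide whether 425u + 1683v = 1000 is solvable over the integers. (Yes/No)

No

By Bézout, 425u + 1683v = 1000 has integer solutions iff gcd(425, 1683) | 1000.
Euclid: 1683 = 3·425 + 408; 425 = 1·408 + 17; 408 = 24·17 + 0. gcd = 17; 1000 mod 17 = 14. No.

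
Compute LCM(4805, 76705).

73713505

4805 = 5 · 31²; 76705 = 5 · 23² · 29
max exponents: 5 · 23² · 29 · 31² = 73713505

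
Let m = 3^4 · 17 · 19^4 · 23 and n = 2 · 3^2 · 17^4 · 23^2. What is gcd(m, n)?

min exponent per shared prime: 3^2 · 17 · 23 = 3519

3519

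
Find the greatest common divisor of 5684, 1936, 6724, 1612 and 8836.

5684 = 2² · 7² · 29; 1936 = 2⁴ · 11²; 6724 = 2² · 41²; 1612 = 2² · 13 · 31; 8836 = 2² · 47²
gcd takes min exponent of each prime: 2² = 4

4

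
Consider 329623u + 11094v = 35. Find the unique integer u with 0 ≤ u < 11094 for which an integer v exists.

Reduce mod 11094: 329623u ≡ 35 (mod 11094). With g = gcd(329623, 11094) = 1 dividing 35, divide through: 329623u ≡ 35 (mod 11094).
Since gcd(329623, 11094) = 1, u ≡ 35·(329623)⁻¹ ≡ 4355 (mod 11094). Smallest non-negative: 4355.

4355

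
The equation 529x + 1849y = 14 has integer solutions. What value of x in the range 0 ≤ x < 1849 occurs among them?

gcd(529, 1849) = 1 (Euclid: 1849 = 3·529 + 262; 529 = 2·262 + 5; 262 = 52·5 + 2; 5 = 2·2 + 1; 2 = 2·1 + 0), and 1 | 14.
Extended Euclid: 529·(741) + 1849·(-212) = 1. Scale by 14: x₀ = 10374.
General solution x = x₀ + 1849t; reducing mod 1849 gives x = 1129 (and y = -323).

1129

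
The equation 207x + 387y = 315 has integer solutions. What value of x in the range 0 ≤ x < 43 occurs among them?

9

Euclid: 387 = 1·207 + 180; 207 = 1·180 + 27; 180 = 6·27 + 18; 27 = 1·18 + 9; 18 = 2·9 + 0 → gcd = 9; 315 = 9·35.
Back-substitution yields 207·(15) + 387·(-8) = 9, so one solution is x = 15·35 = 525, y = -8·35 = -280.
Solutions in x differ by 387/9 = 43; the one in [0, 43) is 525 mod 43 = 9.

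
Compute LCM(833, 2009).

34153

gcd first: 2009 = 2·833 + 343; 833 = 2·343 + 147; 343 = 2·147 + 49; 147 = 3·49 + 0 → gcd = 49
lcm = 833·2009/gcd = 1673497/49 = 34153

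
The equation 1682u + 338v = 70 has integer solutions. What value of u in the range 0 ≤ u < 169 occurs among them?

118

Reduce mod 338: 1682u ≡ 70 (mod 338). With g = gcd(1682, 338) = 2 dividing 70, divide through: 841u ≡ 35 (mod 169).
Since gcd(841, 169) = 1, u ≡ 35·(841)⁻¹ ≡ 118 (mod 169). Smallest non-negative: 118.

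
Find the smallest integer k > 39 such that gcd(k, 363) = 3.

42

363 = 3·121. Any k with gcd(k, 363) = 3 is a multiple of 3, say 3s, with s coprime to 121.
Need s > 39/3, so s ≥ 14. First s ≥ 14 with gcd(s, 121) = 1 is s = 14. Thus k = 3·14 = 42.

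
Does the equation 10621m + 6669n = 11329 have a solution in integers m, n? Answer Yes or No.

gcd(10621, 6669): 10621 = 1·6669 + 3952; 6669 = 1·3952 + 2717; 3952 = 1·2717 + 1235; 2717 = 2·1235 + 247; 1235 = 5·247 + 0 → 247
247 does not divide 11329, so a solution does not exist.

No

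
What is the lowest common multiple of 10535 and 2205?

gcd first: 10535 = 4·2205 + 1715; 2205 = 1·1715 + 490; 1715 = 3·490 + 245; 490 = 2·245 + 0 → gcd = 245
lcm = 10535·2205/gcd = 23229675/245 = 94815

94815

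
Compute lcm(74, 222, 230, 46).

25530

lcm(74, 222) = 74·222/gcd = 16428/74 = 222
lcm(222, 230) = 222·230/gcd = 51060/2 = 25530
lcm(25530, 46) = 25530·46/gcd = 1174380/46 = 25530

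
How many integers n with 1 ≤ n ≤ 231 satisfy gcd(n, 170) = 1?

170 = 2·5·17. Inclusion–exclusion on these primes:
231 − ⌊231/2⌋ − ⌊231/5⌋ − ⌊231/17⌋ + ⌊231/10⌋ + ⌊231/34⌋ + ⌊231/85⌋ − ⌊231/170⌋ = 87

87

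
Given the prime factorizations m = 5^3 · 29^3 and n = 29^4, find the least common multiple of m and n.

88410125

max exponent per prime: 5^3 · 29^4 = 88410125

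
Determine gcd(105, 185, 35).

5

gcd(105, 185): 185 = 1·105 + 80; 105 = 1·80 + 25; 80 = 3·25 + 5; 25 = 5·5 + 0 → 5
gcd(5, 35): 35 = 7·5 + 0 → 5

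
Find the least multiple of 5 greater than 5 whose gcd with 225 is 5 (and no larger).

10

gcd(k, 225) = 5 forces 5 | k; write k = 5s. Then gcd(5s, 5·45) = 5·gcd(s, 45), so need gcd(s, 45) = 1.
5s > 5 gives s ≥ 2. The least s ≥ 2 coprime to 45 is 2, so k = 5·2 = 10.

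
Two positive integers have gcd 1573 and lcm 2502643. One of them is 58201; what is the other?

p·q = gcd·lcm = 1573·2502643 = 3936657439, so q = 3936657439/58201 = 67639.

67639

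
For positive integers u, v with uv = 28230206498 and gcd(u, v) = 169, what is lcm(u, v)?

167042642

For any two positive integers, gcd × lcm equals their product. Hence lcm = 28230206498 / 169 = 167042642.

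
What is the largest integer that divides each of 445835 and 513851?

13

445835 = 5 · 13 · 19³
513851 = 13 · 29² · 47
Common: 13 = 13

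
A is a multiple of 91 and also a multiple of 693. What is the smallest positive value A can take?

gcd first: 693 = 7·91 + 56; 91 = 1·56 + 35; 56 = 1·35 + 21; 35 = 1·21 + 14; 21 = 1·14 + 7; 14 = 2·7 + 0 → gcd = 7
lcm = 91·693/gcd = 63063/7 = 9009

9009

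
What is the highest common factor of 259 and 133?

7

259 = 7 · 37
133 = 7 · 19
Common: 7 = 7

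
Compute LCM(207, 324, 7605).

6296940

lcm(207, 324) = 207·324/gcd = 67068/9 = 7452
lcm(7452, 7605) = 7452·7605/gcd = 56672460/9 = 6296940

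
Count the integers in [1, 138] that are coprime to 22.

22 = 2·11. Inclusion–exclusion on these primes:
138 − ⌊138/2⌋ − ⌊138/11⌋ + ⌊138/22⌋ = 63

63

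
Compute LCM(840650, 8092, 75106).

lcm(840650, 8092) = 840650·8092/gcd = 6802539800/34 = 200074700
lcm(200074700, 75106) = 200074700·75106/gcd = 15026810418200/34 = 441965012300

441965012300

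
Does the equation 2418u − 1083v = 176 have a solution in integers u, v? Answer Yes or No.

By Bézout, 2418u − 1083v = 176 has integer solutions iff gcd(2418, 1083) | 176.
Euclid: 2418 = 2·1083 + 252; 1083 = 4·252 + 75; 252 = 3·75 + 27; 75 = 2·27 + 21; 27 = 1·21 + 6; 21 = 3·6 + 3; 6 = 2·3 + 0. gcd = 3; 176 mod 3 = 2. No.

No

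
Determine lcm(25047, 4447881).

25047 = 3² · 11² · 23; 4447881 = 3² · 19² · 37²
max exponents: 3² · 11² · 19² · 23 · 37² = 12378452823

12378452823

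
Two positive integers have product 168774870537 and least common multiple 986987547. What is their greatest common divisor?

171

From gcd × lcm = uv: gcd = 168774870537 / 986987547 = 171.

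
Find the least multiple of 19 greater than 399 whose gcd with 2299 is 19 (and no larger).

2299 = 19·121. Any x with gcd(x, 2299) = 19 is a multiple of 19, say 19s, with s coprime to 121.
Need s > 399/19, so s ≥ 22. First s ≥ 22 with gcd(s, 121) = 1 is s = 23. Thus x = 19·23 = 437.

437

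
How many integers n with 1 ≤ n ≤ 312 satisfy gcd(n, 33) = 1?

33 = 3·11. Inclusion–exclusion on these primes:
312 − ⌊312/3⌋ − ⌊312/11⌋ + ⌊312/33⌋ = 189

189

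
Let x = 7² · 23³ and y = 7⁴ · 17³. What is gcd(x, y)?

49

min exponent per shared prime: 7² = 49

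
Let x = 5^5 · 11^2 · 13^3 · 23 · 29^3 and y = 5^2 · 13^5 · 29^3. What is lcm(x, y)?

78754246971846875

max exponent per prime: 5^5 · 11^2 · 13^5 · 23 · 29^3 = 78754246971846875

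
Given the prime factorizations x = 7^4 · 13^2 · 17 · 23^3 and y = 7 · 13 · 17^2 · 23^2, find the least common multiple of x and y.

1426790521247

max exponent per prime: 7^4 · 13^2 · 17^2 · 23^3 = 1426790521247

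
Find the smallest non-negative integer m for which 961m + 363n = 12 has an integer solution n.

gcd(961, 363) = 1 (Euclid: 961 = 2·363 + 235; 363 = 1·235 + 128; 235 = 1·128 + 107; 128 = 1·107 + 21; 107 = 5·21 + 2; 21 = 10·2 + 1; 2 = 2·1 + 0), and 1 | 12.
Extended Euclid: 961·(-173) + 363·(458) = 1. Scale by 12: m₀ = -2076.
General solution m = m₀ + 363t; reducing mod 363 gives m = 102 (and n = -270).

102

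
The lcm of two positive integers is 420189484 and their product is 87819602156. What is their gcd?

209

From gcd × lcm = pq: gcd = 87819602156 / 420189484 = 209.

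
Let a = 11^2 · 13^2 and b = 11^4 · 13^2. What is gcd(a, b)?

20449

min exponent per shared prime: 11^2 · 13^2 = 20449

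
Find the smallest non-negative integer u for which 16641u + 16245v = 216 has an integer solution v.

gcd(16641, 16245) = 9 (Euclid: 16641 = 1·16245 + 396; 16245 = 41·396 + 9; 396 = 44·9 + 0), and 9 | 216.
Extended Euclid: 16641·(-41) + 16245·(42) = 9. Scale by 24: u₀ = -984.
General solution u = u₀ + 1805t; reducing mod 1805 gives u = 821 (and v = -841).

821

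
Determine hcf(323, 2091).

Euclid: 2091 = 6·323 + 153; 323 = 2·153 + 17; 153 = 9·17 + 0. Last nonzero remainder: 17.

17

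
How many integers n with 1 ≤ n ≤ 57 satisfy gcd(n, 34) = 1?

Prime factors of 34: 2, 17. Count integers ≤ 57 divisible by none of them.
By inclusion–exclusion: 57 − ⌊57/2⌋ − ⌊57/17⌋ + ⌊57/34⌋ = 27.

27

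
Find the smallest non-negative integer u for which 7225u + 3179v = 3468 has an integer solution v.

gcd(7225, 3179) = 289 (Euclid: 7225 = 2·3179 + 867; 3179 = 3·867 + 578; 867 = 1·578 + 289; 578 = 2·289 + 0), and 289 | 3468.
Extended Euclid: 7225·(4) + 3179·(-9) = 289. Scale by 12: u₀ = 48.
General solution u = u₀ + 11t; reducing mod 11 gives u = 4 (and v = -8).

4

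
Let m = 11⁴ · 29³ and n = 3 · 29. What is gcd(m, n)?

29

min exponent per shared prime: 29 = 29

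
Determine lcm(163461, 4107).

223778109

163461 = 3 · 23² · 103; 4107 = 3 · 37²
max exponents: 3 · 23² · 37² · 103 = 223778109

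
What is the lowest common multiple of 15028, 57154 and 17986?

13363633972

lcm(15028, 57154) = 15028·57154/gcd = 858910312/34 = 25262068
lcm(25262068, 17986) = 25262068·17986/gcd = 454363555048/34 = 13363633972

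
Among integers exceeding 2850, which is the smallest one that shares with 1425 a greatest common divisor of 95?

Multiples of 95 above 2850: 95·31, 95·32, … . Need the cofactor coprime to 1425/95 = 15.
Checking s = 31, 32, … the first with gcd(s, 15) = 1 is s = 31, giving 2945.

2945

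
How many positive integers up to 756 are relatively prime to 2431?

598

2431 = 11·13·17. Inclusion–exclusion on these primes:
756 − ⌊756/11⌋ − ⌊756/13⌋ − ⌊756/17⌋ + ⌊756/143⌋ + ⌊756/187⌋ + ⌊756/221⌋ − ⌊756/2431⌋ = 598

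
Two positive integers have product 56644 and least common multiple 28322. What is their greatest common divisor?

2

From gcd × lcm = mn: gcd = 56644 / 28322 = 2.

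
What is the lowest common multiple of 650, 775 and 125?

100750

650 = 2 · 5² · 13; 775 = 5² · 31; 125 = 5³
lcm takes max exponent of each prime: 2 · 5³ · 13 · 31 = 100750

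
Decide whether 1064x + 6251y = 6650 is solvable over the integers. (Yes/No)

Yes

By Bézout, 1064x + 6251y = 6650 has integer solutions iff gcd(1064, 6251) | 6650.
Euclid: 6251 = 5·1064 + 931; 1064 = 1·931 + 133; 931 = 7·133 + 0. gcd = 133; 6650 mod 133 = 0. Yes.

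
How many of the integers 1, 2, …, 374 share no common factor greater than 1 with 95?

284

95 = 5·19. Inclusion–exclusion on these primes:
374 − ⌊374/5⌋ − ⌊374/19⌋ + ⌊374/95⌋ = 284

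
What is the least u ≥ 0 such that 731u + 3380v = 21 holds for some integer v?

gcd(731, 3380) = 1 (Euclid: 3380 = 4·731 + 456; 731 = 1·456 + 275; 456 = 1·275 + 181; 275 = 1·181 + 94; 181 = 1·94 + 87; 94 = 1·87 + 7; 87 = 12·7 + 3; 7 = 2·3 + 1; 3 = 3·1 + 0), and 1 | 21.
Extended Euclid: 731·(971) + 3380·(-210) = 1. Scale by 21: u₀ = 20391.
General solution u = u₀ + 3380t; reducing mod 3380 gives u = 111 (and v = -24).

111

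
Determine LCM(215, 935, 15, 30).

lcm(215, 935) = 215·935/gcd = 201025/5 = 40205
lcm(40205, 15) = 40205·15/gcd = 603075/5 = 120615
lcm(120615, 30) = 120615·30/gcd = 3618450/15 = 241230

241230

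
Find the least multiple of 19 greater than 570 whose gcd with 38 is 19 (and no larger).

38 = 19·2. Any a with gcd(a, 38) = 19 is a multiple of 19, say 19s, with s coprime to 2.
Need s > 570/19, so s ≥ 31. First s ≥ 31 with gcd(s, 2) = 1 is s = 31. Thus a = 19·31 = 589.

589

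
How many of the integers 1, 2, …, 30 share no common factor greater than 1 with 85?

Prime factors of 85: 5, 17. Count integers ≤ 30 divisible by none of them.
By inclusion–exclusion: 30 − ⌊30/5⌋ − ⌊30/17⌋ + ⌊30/85⌋ = 23.

23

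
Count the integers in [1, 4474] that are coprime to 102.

102 = 2·3·17. Inclusion–exclusion on these primes:
4474 − ⌊4474/2⌋ − ⌊4474/3⌋ − ⌊4474/17⌋ + ⌊4474/6⌋ + ⌊4474/34⌋ + ⌊4474/51⌋ − ⌊4474/102⌋ = 1403

1403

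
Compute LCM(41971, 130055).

287291495

gcd first: 130055 = 3·41971 + 4142; 41971 = 10·4142 + 551; 4142 = 7·551 + 285; 551 = 1·285 + 266; 285 = 1·266 + 19; 266 = 14·19 + 0 → gcd = 19
lcm = 41971·130055/gcd = 5458538405/19 = 287291495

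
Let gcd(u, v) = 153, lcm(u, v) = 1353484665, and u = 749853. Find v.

276165

Using uv = gcd(u,v)·lcm(u,v) = 153·1353484665 = 207083153745, we get v = 207083153745/749853 = 276165.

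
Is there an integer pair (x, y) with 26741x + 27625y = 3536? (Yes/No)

Yes

gcd(26741, 27625): 27625 = 1·26741 + 884; 26741 = 30·884 + 221; 884 = 4·221 + 0 → 221
221 divides 3536, so a solution exists.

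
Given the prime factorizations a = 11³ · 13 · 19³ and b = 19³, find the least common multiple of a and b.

118681277

max exponent per prime: 11³ · 13 · 19³ = 118681277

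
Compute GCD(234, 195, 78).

39

gcd(234, 195): 234 = 1·195 + 39; 195 = 5·39 + 0 → 39
gcd(39, 78): 78 = 2·39 + 0 → 39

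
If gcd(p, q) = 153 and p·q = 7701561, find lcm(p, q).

For any two positive integers, gcd × lcm equals their product. Hence lcm = 7701561 / 153 = 50337.

50337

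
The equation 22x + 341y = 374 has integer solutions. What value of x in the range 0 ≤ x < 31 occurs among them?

17

Euclid: 341 = 15·22 + 11; 22 = 2·11 + 0 → gcd = 11; 374 = 11·34.
Back-substitution yields 22·(-15) + 341·(1) = 11, so one solution is x = -15·34 = -510, y = 1·34 = 34.
Solutions in x differ by 341/11 = 31; the one in [0, 31) is -510 mod 31 = 17.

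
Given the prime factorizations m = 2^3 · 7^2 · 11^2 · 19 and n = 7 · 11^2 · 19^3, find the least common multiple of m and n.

325336088

max exponent per prime: 2^3 · 7^2 · 11^2 · 19^3 = 325336088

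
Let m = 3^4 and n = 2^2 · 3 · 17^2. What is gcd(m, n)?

3

min exponent per shared prime: 3 = 3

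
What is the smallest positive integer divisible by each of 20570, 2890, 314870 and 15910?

20570 = 2 · 5 · 11² · 17; 2890 = 2 · 5 · 17²; 314870 = 2 · 5 · 23 · 37²; 15910 = 2 · 5 · 37 · 43
lcm takes max exponent of each prime: 2 · 5 · 11² · 17² · 23 · 37² · 43 = 473459628290

473459628290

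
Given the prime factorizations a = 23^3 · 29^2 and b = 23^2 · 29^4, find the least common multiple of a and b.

max exponent per prime: 23^3 · 29^4 = 8605487927

8605487927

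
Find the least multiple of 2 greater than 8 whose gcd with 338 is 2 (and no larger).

Multiples of 2 above 8: 2·5, 2·6, … . Need the cofactor coprime to 338/2 = 169.
Checking s = 5, 6, … the first with gcd(s, 169) = 1 is s = 5, giving 10.

10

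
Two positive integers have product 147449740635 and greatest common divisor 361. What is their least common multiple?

For any two positive integers, gcd × lcm equals their product. Hence lcm = 147449740635 / 361 = 408448035.

408448035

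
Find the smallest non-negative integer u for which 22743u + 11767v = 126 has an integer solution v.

461

gcd(22743, 11767) = 7 (Euclid: 22743 = 1·11767 + 10976; 11767 = 1·10976 + 791; 10976 = 13·791 + 693; 791 = 1·693 + 98; 693 = 7·98 + 7; 98 = 14·7 + 0), and 7 | 126.
Extended Euclid: 22743·(119) + 11767·(-230) = 7. Scale by 18: u₀ = 2142.
General solution u = u₀ + 1681t; reducing mod 1681 gives u = 461 (and v = -891).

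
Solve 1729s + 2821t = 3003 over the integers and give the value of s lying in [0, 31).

5

Euclid: 2821 = 1·1729 + 1092; 1729 = 1·1092 + 637; 1092 = 1·637 + 455; 637 = 1·455 + 182; 455 = 2·182 + 91; 182 = 2·91 + 0 → gcd = 91; 3003 = 91·33.
Back-substitution yields 1729·(-13) + 2821·(8) = 91, so one solution is s = -13·33 = -429, t = 8·33 = 264.
Solutions in s differ by 2821/91 = 31; the one in [0, 31) is -429 mod 31 = 5.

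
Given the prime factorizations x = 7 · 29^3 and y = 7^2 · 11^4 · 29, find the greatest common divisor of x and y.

203

min exponent per shared prime: 7 · 29 = 203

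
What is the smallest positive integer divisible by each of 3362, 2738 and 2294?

142679918

3362 = 2 · 41²; 2738 = 2 · 37²; 2294 = 2 · 31 · 37
lcm takes max exponent of each prime: 2 · 31 · 37² · 41² = 142679918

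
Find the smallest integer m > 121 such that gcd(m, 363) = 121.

Multiples of 121 above 121: 121·2, 121·3, … . Need the cofactor coprime to 363/121 = 3.
Checking s = 2, 3, … the first with gcd(s, 3) = 1 is s = 2, giving 242.

242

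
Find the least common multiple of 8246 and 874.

189658

8246 = 2 · 7 · 19 · 31; 874 = 2 · 19 · 23
max exponents: 2 · 7 · 19 · 23 · 31 = 189658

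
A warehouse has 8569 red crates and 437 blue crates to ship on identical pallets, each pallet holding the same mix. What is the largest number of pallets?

19

8569 = 11 · 19 · 41
437 = 19 · 23
Common: 19 = 19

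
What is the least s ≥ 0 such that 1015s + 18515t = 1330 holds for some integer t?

Euclid: 18515 = 18·1015 + 245; 1015 = 4·245 + 35; 245 = 7·35 + 0 → gcd = 35; 1330 = 35·38.
Back-substitution yields 1015·(73) + 18515·(-4) = 35, so one solution is s = 73·38 = 2774, t = -4·38 = -152.
Solutions in s differ by 18515/35 = 529; the one in [0, 529) is 2774 mod 529 = 129.

129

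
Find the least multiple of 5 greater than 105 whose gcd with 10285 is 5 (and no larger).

115

gcd(k, 10285) = 5 forces 5 | k; write k = 5s. Then gcd(5s, 5·2057) = 5·gcd(s, 2057), so need gcd(s, 2057) = 1.
5s > 105 gives s ≥ 22. The least s ≥ 22 coprime to 2057 is 23, so k = 5·23 = 115.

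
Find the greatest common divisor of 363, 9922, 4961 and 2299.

121

gcd(363, 9922): 9922 = 27·363 + 121; 363 = 3·121 + 0 → 121
gcd(121, 4961): 4961 = 41·121 + 0 → 121
gcd(121, 2299): 2299 = 19·121 + 0 → 121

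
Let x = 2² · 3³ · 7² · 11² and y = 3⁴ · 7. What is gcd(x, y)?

min exponent per shared prime: 3³ · 7 = 189

189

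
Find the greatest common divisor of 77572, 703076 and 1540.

44

77572 = 2² · 11 · 41 · 43; 703076 = 2² · 11 · 19 · 29²; 1540 = 2² · 5 · 7 · 11
gcd takes min exponent of each prime: 2² · 11 = 44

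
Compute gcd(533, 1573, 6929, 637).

gcd(533, 1573): 1573 = 2·533 + 507; 533 = 1·507 + 26; 507 = 19·26 + 13; 26 = 2·13 + 0 → 13
gcd(13, 6929): 6929 = 533·13 + 0 → 13
gcd(13, 637): 637 = 49·13 + 0 → 13

13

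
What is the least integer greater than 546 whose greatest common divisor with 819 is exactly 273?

Multiples of 273 above 546: 273·3, 273·4, … . Need the cofactor coprime to 819/273 = 3.
Checking s = 3, 4, … the first with gcd(s, 3) = 1 is s = 4, giving 1092.

1092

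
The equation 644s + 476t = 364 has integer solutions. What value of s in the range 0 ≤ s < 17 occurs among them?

Reduce mod 476: 644s ≡ 364 (mod 476). With g = gcd(644, 476) = 28 dividing 364, divide through: 23s ≡ 13 (mod 17).
Since gcd(23, 17) = 1, s ≡ 13·(23)⁻¹ ≡ 5 (mod 17). Smallest non-negative: 5.

5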